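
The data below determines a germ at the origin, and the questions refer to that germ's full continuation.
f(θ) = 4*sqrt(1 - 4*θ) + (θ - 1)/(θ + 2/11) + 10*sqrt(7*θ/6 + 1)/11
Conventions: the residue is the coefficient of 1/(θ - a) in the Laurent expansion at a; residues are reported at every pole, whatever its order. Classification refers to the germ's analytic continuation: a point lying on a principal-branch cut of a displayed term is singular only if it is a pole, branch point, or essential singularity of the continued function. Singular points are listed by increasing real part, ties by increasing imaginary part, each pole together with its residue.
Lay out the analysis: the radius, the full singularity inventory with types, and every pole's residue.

Radius of convergence at 0: 2/11.
At -6/7: an algebraic (square-root) branch point.
At -2/11: a pole of order 1; residue -13/11.
At 1/4: an algebraic (square-root) branch point.

Denominator factor (θ + 2/11): pole of order 1 at -2/11, modulus 2/11.
Branch term (4)*sqrt(1 - θ/(1/4)): its argument vanishes at θ = 1/4, a square-root branch point, modulus 1/4.
Branch term (10/11)*sqrt(1 - θ/(-6/7)): its argument vanishes at θ = -6/7, a square-root branch point, modulus 6/7.
The radius of convergence is the smallest modulus among the singular points: 2/11.
The branch terms are analytic at -2/11 and contribute nothing to the residue; only the rational part matters.
At the order-1 pole -2/11 set g(θ) = (θ - (-2/11))*(rational part) = θ - 1.
Simple pole: residue = g(a) at a = -2/11, which is -13/11.
List the singular points by increasing real part (a conjugate pair: the negative imaginary part first).


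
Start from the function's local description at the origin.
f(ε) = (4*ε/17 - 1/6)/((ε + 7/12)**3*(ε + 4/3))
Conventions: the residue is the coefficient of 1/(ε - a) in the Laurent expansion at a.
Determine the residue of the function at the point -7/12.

At the order-3 pole -7/12 set g(ε) = (ε - (-7/12))^3*f(ε) = (4*ε/17 - 1/6)/(ε + 4/3).
Order-3 pole: residue = g''(a)/2; g''(-7/12) = -3136/1377, so the residue is -1568/1377.

The residue is -1568/1377.


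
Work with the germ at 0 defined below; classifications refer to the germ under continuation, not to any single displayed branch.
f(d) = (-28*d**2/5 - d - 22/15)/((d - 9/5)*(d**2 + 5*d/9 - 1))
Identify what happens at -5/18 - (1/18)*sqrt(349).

The point is a pole of order 1.

The denominator factor d**2 + 5*d/9 - 1 vanishes at -5/18 - (1/18)*sqrt(349) and appears to the power 1; the numerator there equals -6199/810 - (19/162)*sqrt(349), nonzero, and no other factor vanishes.
Hence a pole whose order is the multiplicity, 1.


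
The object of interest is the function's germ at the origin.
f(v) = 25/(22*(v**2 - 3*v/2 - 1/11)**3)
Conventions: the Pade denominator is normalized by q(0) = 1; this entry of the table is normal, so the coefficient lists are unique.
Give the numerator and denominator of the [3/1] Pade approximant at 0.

Taylor coefficients needed (expand at 0): a_0 = -3025/2, a_1 = 299475/4, a_2 = -10082325/4, a_3 = 569900925/8, a_4 = -58194680775/32.
Write the denominator as Q(v) = 1 + q1*v. Requiring Q*f - P = O(v^5) with deg P <= 3 kills the coefficients of v^4..v^4 in Q*f:
  v^4: a_4 + q1*a_3 = 0, i.e. -58194680775/32 + (569900925/8)*q1 = 0.
Solving this linear system: q1 = 52997/2076.
The numerator is Q*f truncated at degree 3: P0 = a_0 = -3025/2; P1 = a_1 + q1*a_0 = 150539125/4152; P2 = a_2 + q1*a_1 = -1686543375/2768; P3 = a_3 + q1*a_2 = 19074727375/2768.

The Pade approximant has numerator coefficients [-3025/2, 150539125/4152, -1686543375/2768, 19074727375/2768]; denominator coefficients [1, 52997/2076].


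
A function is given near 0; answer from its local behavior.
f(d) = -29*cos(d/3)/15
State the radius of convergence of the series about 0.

The factor cos(d/3) is entire and contributes no finite singular point.
The polynomial part has no poles.
No finite singular points: the Taylor series at 0 converges everywhere.

The radius of convergence is infinite.


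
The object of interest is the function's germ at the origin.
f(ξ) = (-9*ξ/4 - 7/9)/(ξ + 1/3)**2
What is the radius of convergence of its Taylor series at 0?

The radius of convergence is 1/3.

Denominator factor (ξ + 1/3)^2: pole of order 2 at -1/3, modulus 1/3.
The radius of convergence is the smallest modulus among the singular points: 1/3.


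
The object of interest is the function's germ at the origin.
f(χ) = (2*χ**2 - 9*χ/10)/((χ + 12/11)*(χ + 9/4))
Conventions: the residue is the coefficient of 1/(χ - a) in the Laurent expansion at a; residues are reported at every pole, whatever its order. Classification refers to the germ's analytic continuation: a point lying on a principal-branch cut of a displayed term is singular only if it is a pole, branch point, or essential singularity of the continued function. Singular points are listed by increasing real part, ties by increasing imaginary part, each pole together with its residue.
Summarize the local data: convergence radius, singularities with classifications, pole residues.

Denominator factor (χ + 12/11): pole of order 1 at -12/11, modulus 12/11.
Denominator factor (χ + 9/4): pole of order 1 at -9/4, modulus 9/4.
The radius of convergence is the smallest modulus among the singular points: 12/11.
At the order-1 pole -9/4 set g(χ) = (χ - (-9/4))*f(χ) = (2*χ**2 - 9*χ/10)/(χ + 12/11).
Simple pole: residue = g(a) at a = -9/4, which is -891/85.
At the order-1 pole -12/11 set g(χ) = (χ - (-12/11))*f(χ) = (2*χ**2 - 9*χ/10)/(χ + 9/4).
Simple pole: residue = g(a) at a = -12/11, which is 2712/935.
List the singular points by increasing real part (a conjugate pair: the negative imaginary part first).

Radius of convergence at 0: 12/11.
At -9/4: a pole of order 1; residue -891/85.
At -12/11: a pole of order 1; residue 2712/935.


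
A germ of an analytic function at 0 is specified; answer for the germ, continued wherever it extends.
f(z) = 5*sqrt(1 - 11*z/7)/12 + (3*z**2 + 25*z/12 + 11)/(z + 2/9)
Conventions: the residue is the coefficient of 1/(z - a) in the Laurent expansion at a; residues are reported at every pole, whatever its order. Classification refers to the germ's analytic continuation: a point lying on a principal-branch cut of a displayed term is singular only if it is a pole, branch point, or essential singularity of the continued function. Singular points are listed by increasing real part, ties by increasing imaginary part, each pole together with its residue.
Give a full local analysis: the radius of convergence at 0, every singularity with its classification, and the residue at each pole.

Radius of convergence at 0: 2/9.
At -2/9: a pole of order 1; residue 577/54.
At 7/11: an algebraic (square-root) branch point.

Denominator factor (z + 2/9): pole of order 1 at -2/9, modulus 2/9.
Branch term (5/12)*sqrt(1 - z/(7/11)): its argument vanishes at z = 7/11, a square-root branch point, modulus 7/11.
The radius of convergence is the smallest modulus among the singular points: 2/9.
The branch term is analytic at -2/9 and contributes nothing to the residue; only the rational part matters.
At the order-1 pole -2/9 set g(z) = (z - (-2/9))*(rational part) = 3*z**2 + 25*z/12 + 11.
Simple pole: residue = g(a) at a = -2/9, which is 577/54.
List the singular points by increasing real part (a conjugate pair: the negative imaginary part first).


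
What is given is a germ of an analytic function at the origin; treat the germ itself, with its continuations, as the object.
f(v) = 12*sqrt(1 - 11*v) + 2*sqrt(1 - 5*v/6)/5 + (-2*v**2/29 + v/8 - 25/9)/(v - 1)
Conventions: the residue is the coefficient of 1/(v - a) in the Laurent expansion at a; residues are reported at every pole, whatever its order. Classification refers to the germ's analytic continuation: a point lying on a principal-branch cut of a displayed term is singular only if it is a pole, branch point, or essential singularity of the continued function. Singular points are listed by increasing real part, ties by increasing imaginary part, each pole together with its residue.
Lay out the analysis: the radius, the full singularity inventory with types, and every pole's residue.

Denominator factor (v - 1): pole of order 1 at 1, modulus 1.
Branch term (2/5)*sqrt(1 - v/(6/5)): its argument vanishes at v = 6/5, a square-root branch point, modulus 6/5.
Branch term (12)*sqrt(1 - v/(1/11)): its argument vanishes at v = 1/11, a square-root branch point, modulus 1/11.
The radius of convergence is the smallest modulus among the singular points: 1/11.
The branch terms are analytic at 1 and contribute nothing to the residue; only the rational part matters.
At the order-1 pole 1 set g(v) = (v - (1))*(rational part) = -2*v**2/29 + v/8 - 25/9.
Simple pole: residue = g(a) at a = 1, which is -5683/2088.
List the singular points by increasing real part (a conjugate pair: the negative imaginary part first).

Radius of convergence at 0: 1/11.
At 1/11: an algebraic (square-root) branch point.
At 1: a pole of order 1; residue -5683/2088.
At 6/5: an algebraic (square-root) branch point.


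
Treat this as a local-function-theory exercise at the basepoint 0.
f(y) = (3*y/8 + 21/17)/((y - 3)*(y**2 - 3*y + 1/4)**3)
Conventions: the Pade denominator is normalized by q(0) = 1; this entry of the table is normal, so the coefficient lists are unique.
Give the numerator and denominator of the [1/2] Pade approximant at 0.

Taylor coefficients needed (expand at 0): a_0 = -448/17, a_1 = -49240/51, a_2 = -3528568/153, a_3 = -208708696/459.
Write the denominator as Q(y) = 1 + q1*y + q2*y^2. Requiring Q*f - P = O(y^4) with deg P <= 1 kills the coefficients of y^2..y^3 in Q*f:
  y^2: a_2 + q1*a_1 + q2*a_0 = 0, i.e. -3528568/153 + (-49240/51)*q1 + (-448/17)*q2 = 0.
  y^3: a_3 + q1*a_2 + q2*a_1 = 0, i.e. -208708696/459 + (-3528568/153)*q1 + (-49240/51)*q2 = 0.
Solving this linear system: q1 = -417943711/13184049, q2 = 1258087928/4394683.
The numerator is Q*f truncated at degree 1: P0 = a_0 = -448/17; P1 = a_1 + q1*a_0 = -9718469464/74709611.

The Pade approximant has numerator coefficients [-448/17, -9718469464/74709611]; denominator coefficients [1, -417943711/13184049, 1258087928/4394683].


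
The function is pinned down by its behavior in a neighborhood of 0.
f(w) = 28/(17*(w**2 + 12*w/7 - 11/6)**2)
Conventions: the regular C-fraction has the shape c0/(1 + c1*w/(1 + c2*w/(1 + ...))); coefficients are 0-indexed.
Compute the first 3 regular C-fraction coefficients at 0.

Taylor coefficients (expand at 0): a_0 = 1008/2057, a_1 = 20736/22627, a_2 = 3170880/1742279.
c0 = a_0 = 1008/2057. Peel one level at a time: if S = 1 + c*w/S' with S'(0) = 1, then c is the w-coefficient of S and S' = c*w/(S - 1).
S_1 = c0/f = 1 + (-144/77)*w + (-1284/5929)*w^2 + ...; c1 = -144/77.
S_2 = c1*w/(S_1 - 1) = 1 + (-107/924)*w + ...; c2 = -107/924.

The regular C-fraction coefficients are [1008/2057, -144/77, -107/924].


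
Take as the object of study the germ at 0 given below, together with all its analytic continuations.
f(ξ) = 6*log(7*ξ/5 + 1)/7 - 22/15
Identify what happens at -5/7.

The point is a logarithmic branch point.

The term (6/7)*log(1 - ξ/(-5/7)) has argument 1 - -5/7/(-5/7) = 0 at -5/7: a logarithmic (infinitely-sheeted) branch point; the remaining terms are analytic or single-valued there.


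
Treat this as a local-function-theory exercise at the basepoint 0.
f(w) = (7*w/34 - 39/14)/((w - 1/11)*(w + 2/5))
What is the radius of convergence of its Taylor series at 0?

The radius of convergence is 1/11.

Denominator factor (w - 1/11): pole of order 1 at 1/11, modulus 1/11.
Denominator factor (w + 2/5): pole of order 1 at -2/5, modulus 2/5.
The radius of convergence is the smallest modulus among the singular points: 1/11.


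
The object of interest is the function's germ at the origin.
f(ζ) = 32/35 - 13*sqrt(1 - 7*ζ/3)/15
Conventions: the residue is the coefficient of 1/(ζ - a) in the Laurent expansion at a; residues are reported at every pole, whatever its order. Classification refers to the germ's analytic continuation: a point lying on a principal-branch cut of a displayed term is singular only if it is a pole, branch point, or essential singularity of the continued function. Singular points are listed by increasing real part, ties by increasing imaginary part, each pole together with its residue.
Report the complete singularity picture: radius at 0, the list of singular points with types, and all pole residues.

Branch term (-13/15)*sqrt(1 - ζ/(3/7)): its argument vanishes at ζ = 3/7, a square-root branch point, modulus 3/7.
The radius of convergence is the smallest modulus among the singular points: 3/7.

Radius of convergence at 0: 3/7.
At 3/7: an algebraic (square-root) branch point.


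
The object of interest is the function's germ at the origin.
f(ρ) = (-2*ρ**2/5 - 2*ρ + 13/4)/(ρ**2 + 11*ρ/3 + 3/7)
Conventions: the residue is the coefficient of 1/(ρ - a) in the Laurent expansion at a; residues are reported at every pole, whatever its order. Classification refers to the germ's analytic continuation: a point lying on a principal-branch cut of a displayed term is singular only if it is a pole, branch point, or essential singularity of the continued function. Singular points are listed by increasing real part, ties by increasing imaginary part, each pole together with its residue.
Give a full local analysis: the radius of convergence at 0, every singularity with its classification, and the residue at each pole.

Denominator factor (ρ**2 + 11*ρ/3 + 3/7): discriminant 739/63, real irrational roots -11/6 + (1/42)*sqrt(5173) and -11/6 - (1/42)*sqrt(5173); poles of order 1, moduli 11/6 - (1/42)*sqrt(5173) and 11/6 + (1/42)*sqrt(5173).
The radius of convergence is the smallest modulus among the singular points: 11/6 - (1/42)*sqrt(5173).
The factor ρ**2 + 11*ρ/3 + 3/7 splits as (ρ - a)(ρ - a') with a = -11/6 - (1/42)*sqrt(5173), a' = -11/6 + (1/42)*sqrt(5173). At the order-1 pole a set g(ρ) = (ρ - a)*f(ρ) = [-2*ρ**2/5 - 2*ρ + 13/4] / (ρ - a').
Simple pole: residue = g(a) at a = -11/6 - (1/42)*sqrt(5173), which is -4/15 - (5543/310380)*sqrt(5173).
The factor ρ**2 + 11*ρ/3 + 3/7 splits as (ρ - a)(ρ - a') with a = -11/6 + (1/42)*sqrt(5173), a' = -11/6 - (1/42)*sqrt(5173). At the order-1 pole a set g(ρ) = (ρ - a)*f(ρ) = [-2*ρ**2/5 - 2*ρ + 13/4] / (ρ - a').
Simple pole: residue = g(a) at a = -11/6 + (1/42)*sqrt(5173), which is -4/15 + (5543/310380)*sqrt(5173).
List the singular points by increasing real part (a conjugate pair: the negative imaginary part first).

Radius of convergence at 0: 11/6 - (1/42)*sqrt(5173).
At -11/6 - (1/42)*sqrt(5173): a pole of order 1; residue -4/15 - (5543/310380)*sqrt(5173).
At -11/6 + (1/42)*sqrt(5173): a pole of order 1; residue -4/15 + (5543/310380)*sqrt(5173).


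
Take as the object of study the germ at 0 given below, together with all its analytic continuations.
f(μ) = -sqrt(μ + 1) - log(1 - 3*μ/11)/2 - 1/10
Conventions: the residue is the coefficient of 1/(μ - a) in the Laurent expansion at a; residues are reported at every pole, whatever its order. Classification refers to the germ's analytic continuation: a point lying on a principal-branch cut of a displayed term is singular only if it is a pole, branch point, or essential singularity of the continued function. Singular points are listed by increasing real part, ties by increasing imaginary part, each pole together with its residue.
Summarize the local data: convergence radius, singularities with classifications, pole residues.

Branch term (-1)*sqrt(1 - μ/(-1)): its argument vanishes at μ = -1, a square-root branch point, modulus 1.
Branch term (-1/2)*log(1 - μ/(11/3)): its argument vanishes at μ = 11/3, a logarithmic branch point, modulus 11/3.
The radius of convergence is the smallest modulus among the singular points: 1.
List the singular points by increasing real part (a conjugate pair: the negative imaginary part first).

Radius of convergence at 0: 1.
At -1: an algebraic (square-root) branch point.
At 11/3: a logarithmic branch point.


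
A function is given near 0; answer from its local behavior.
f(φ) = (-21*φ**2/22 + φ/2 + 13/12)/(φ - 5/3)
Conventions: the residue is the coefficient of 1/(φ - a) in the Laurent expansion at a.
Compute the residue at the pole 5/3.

At the order-1 pole 5/3 set g(φ) = (φ - (5/3))*f(φ) = -21*φ**2/22 + φ/2 + 13/12.
Simple pole: residue = g(a) at a = 5/3, which is -97/132.

The residue is -97/132.


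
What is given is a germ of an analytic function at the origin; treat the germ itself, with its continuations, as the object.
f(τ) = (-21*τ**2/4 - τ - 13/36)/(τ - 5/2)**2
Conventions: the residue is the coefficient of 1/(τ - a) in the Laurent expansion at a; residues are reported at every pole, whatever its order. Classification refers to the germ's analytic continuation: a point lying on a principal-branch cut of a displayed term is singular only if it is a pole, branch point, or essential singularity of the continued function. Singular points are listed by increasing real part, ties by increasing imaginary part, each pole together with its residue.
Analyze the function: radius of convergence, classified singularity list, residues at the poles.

Denominator factor (τ - 5/2)^2: pole of order 2 at 5/2, modulus 5/2.
The radius of convergence is the smallest modulus among the singular points: 5/2.
At the order-2 pole 5/2 set g(τ) = (τ - (5/2))^2*f(τ) = -21*τ**2/4 - τ - 13/36.
Order-2 pole: residue = g'(a); g'(5/2) = -109/4, so the residue is -109/4.

Radius of convergence at 0: 5/2.
At 5/2: a pole of order 2; residue -109/4.


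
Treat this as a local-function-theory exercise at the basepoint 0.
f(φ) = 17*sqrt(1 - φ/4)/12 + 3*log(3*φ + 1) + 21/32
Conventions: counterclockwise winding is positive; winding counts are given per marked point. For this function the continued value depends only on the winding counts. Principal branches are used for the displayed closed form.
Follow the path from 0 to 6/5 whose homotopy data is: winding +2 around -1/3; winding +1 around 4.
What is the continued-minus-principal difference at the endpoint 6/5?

The rational part is single-valued and drops out of the difference; each branch term changes only by its own monodromy.
(17/12)*sqrt(1 - φ/(4)): winding +1 is odd, the square root flips sign, contributing -2*(17/12)*sqrt(1 - (6/5)/(4)) = -2*(17/12)*sqrt(7/10) = -(17/60)*sqrt(70).
(3)*log(1 - φ/(-1/3)): each positive loop around -1/3 adds 2*pi*i to the log, so winding +2 contributes (3)*(2)*2*pi*i = (12)*pi*i.
Summing the contributions at φ = 6/5 gives (-(17/60)*sqrt(70)) + ((12)*pi)*i.

Continued minus principal equals (-(17/60)*sqrt(70)) + ((12)*pi)*i.


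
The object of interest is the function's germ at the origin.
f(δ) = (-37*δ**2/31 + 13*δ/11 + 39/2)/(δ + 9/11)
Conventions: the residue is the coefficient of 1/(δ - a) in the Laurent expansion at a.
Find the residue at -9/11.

The residue is 133041/7502.

At the order-1 pole -9/11 set g(δ) = (δ - (-9/11))*f(δ) = -37*δ**2/31 + 13*δ/11 + 39/2.
Simple pole: residue = g(a) at a = -9/11, which is 133041/7502.


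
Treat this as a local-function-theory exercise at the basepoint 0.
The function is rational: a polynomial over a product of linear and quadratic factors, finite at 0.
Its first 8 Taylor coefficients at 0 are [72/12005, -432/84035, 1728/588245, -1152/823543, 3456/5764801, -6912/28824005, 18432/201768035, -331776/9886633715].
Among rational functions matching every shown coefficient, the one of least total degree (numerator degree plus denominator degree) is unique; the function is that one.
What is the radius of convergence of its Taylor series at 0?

The radius of convergence is 7/2.

No rational of total degree below 3 reproduces all 8 coefficients; solving the [0/3] Pade equations on them gives f(v) = 9/(35*(v + 7/2)**3), whose expansion matches every shown term.
Denominator factor (v + 7/2)^3: pole of order 3 at -7/2, modulus 7/2.
The radius of convergence is the smallest modulus among the singular points: 7/2.


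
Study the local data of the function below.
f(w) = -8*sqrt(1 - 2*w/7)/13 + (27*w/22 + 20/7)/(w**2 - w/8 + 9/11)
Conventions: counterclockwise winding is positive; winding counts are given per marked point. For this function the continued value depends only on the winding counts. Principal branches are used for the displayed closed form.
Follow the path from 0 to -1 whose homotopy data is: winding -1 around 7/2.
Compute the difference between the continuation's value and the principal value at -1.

The rational part is single-valued and drops out of the difference; each branch term changes only by its own monodromy.
(-8/13)*sqrt(1 - w/(7/2)): winding -1 is odd, the square root flips sign, contributing -2*(-8/13)*sqrt(1 - (-1)/(7/2)) = -2*(-8/13)*sqrt(9/7) = (48/91)*sqrt(7).
Summing the contributions at w = -1 gives (48/91)*sqrt(7).

Continued minus principal equals (48/91)*sqrt(7).


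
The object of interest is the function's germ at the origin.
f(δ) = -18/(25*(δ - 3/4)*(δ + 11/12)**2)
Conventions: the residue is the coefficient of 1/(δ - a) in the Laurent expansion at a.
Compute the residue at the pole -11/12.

The residue is 162/625.

At the order-2 pole -11/12 set g(δ) = (δ - (-11/12))^2*f(δ) = -18/(25*(δ - 3/4)).
Order-2 pole: residue = g'(a); g'(-11/12) = 162/625, so the residue is 162/625.


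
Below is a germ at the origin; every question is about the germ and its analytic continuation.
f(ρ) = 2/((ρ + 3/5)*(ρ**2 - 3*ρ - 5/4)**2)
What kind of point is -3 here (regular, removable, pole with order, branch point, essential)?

The point is a regular point.

Denominator factors: ρ + 3/5 = -12/5 at ρ = -3; ρ**2 - 3*ρ - 5/4 = 67/4 at ρ = -3 — none vanishes.
So the germ continues analytically to -3.


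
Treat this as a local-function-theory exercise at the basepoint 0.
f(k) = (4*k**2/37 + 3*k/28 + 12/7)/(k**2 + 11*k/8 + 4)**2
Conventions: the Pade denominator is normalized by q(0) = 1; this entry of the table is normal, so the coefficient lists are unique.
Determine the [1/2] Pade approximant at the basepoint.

Taylor coefficients needed (expand at 0): a_0 = 3/28, a_1 = -15/224, a_2 = -14255/1060864, a_3 = 546859/16973824.
Write the denominator as Q(k) = 1 + q1*k + q2*k^2. Requiring Q*f - P = O(k^4) with deg P <= 1 kills the coefficients of k^2..k^3 in Q*f:
  k^2: a_2 + q1*a_1 + q2*a_0 = 0, i.e. -14255/1060864 + (-15/224)*q1 + (3/28)*q2 = 0.
  k^3: a_3 + q1*a_2 + q2*a_1 = 0, i.e. 546859/16973824 + (-14255/1060864)*q1 + (-15/224)*q2 = 0.
Solving this linear system: q1 = 404309/938480, q2 = 526251797/1333392384.
The numerator is Q*f truncated at degree 1: P0 = a_0 = 3/28; P1 = a_1 + q1*a_0 = -546723/26277440.

The Pade approximant has numerator coefficients [3/28, -546723/26277440]; denominator coefficients [1, 404309/938480, 526251797/1333392384].


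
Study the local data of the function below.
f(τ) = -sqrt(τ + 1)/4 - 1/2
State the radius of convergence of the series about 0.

The radius of convergence is 1.

Branch term (-1/4)*sqrt(1 - τ/(-1)): its argument vanishes at τ = -1, a square-root branch point, modulus 1.
The radius of convergence is the smallest modulus among the singular points: 1.


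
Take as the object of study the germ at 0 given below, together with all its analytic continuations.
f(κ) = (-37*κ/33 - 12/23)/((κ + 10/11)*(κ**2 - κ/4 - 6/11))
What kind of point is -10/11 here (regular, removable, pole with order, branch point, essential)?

The denominator factor κ + 10/11 vanishes at -10/11 and appears to the power 1; the numerator there equals 4154/8349, nonzero, and no other factor vanishes.
Hence a pole whose order is the multiplicity, 1.

The point is a pole of order 1.


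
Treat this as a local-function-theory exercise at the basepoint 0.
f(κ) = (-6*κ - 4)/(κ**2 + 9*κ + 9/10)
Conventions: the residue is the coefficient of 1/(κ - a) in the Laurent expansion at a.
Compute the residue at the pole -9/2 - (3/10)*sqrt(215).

The residue is -3 - (23/129)*sqrt(215).

The factor κ**2 + 9*κ + 9/10 splits as (κ - a)(κ - a') with a = -9/2 - (3/10)*sqrt(215), a' = -9/2 + (3/10)*sqrt(215). At the order-1 pole a set g(κ) = (κ - a)*f(κ) = [-6*κ - 4] / (κ - a').
Simple pole: residue = g(a) at a = -9/2 - (3/10)*sqrt(215), which is -3 - (23/129)*sqrt(215).


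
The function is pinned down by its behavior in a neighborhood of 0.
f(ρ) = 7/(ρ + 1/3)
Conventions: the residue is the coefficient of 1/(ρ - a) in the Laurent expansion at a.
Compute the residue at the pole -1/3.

At the order-1 pole -1/3 set g(ρ) = (ρ - (-1/3))*f(ρ) = 7.
Simple pole: residue = g(a) at a = -1/3, which is 7.

The residue is 7.


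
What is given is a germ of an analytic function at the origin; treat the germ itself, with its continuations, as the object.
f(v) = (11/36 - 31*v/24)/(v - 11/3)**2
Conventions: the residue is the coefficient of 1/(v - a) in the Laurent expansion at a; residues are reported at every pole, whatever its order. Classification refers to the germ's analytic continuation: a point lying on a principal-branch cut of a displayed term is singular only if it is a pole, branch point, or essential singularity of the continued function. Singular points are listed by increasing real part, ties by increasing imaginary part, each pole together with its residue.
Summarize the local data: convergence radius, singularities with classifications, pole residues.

Radius of convergence at 0: 11/3.
At 11/3: a pole of order 2; residue -31/24.

Denominator factor (v - 11/3)^2: pole of order 2 at 11/3, modulus 11/3.
The radius of convergence is the smallest modulus among the singular points: 11/3.
At the order-2 pole 11/3 set g(v) = (v - (11/3))^2*f(v) = 11/36 - 31*v/24.
Order-2 pole: residue = g'(a); g'(11/3) = -31/24, so the residue is -31/24.


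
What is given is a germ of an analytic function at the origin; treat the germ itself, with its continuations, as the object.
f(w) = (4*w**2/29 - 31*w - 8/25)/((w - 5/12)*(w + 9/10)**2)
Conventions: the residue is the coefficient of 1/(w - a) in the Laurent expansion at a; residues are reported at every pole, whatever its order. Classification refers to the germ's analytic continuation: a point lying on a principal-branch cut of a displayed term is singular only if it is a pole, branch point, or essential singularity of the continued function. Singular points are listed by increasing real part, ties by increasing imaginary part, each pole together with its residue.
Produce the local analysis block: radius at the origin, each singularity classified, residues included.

Denominator factor (w + 9/10)^2: pole of order 2 at -9/10, modulus 9/10.
Denominator factor (w - 5/12): pole of order 1 at 5/12, modulus 5/12.
The radius of convergence is the smallest modulus among the singular points: 5/12.
At the order-2 pole -9/10 set g(w) = (w - (-9/10))^2*f(w) = (4*w**2/29 - 31*w - 8/25)/(w - 5/12).
Order-2 pole: residue = g'(a); g'(-9/10) = 1404372/180989, so the residue is 1404372/180989.
At the order-1 pole 5/12 set g(w) = (w - (5/12))*f(w) = (4*w**2/29 - 31*w - 8/25)/(w + 9/10)**2.
Simple pole: residue = g(a) at a = 5/12, which is -1379408/180989.
List the singular points by increasing real part (a conjugate pair: the negative imaginary part first).

Radius of convergence at 0: 5/12.
At -9/10: a pole of order 2; residue 1404372/180989.
At 5/12: a pole of order 1; residue -1379408/180989.


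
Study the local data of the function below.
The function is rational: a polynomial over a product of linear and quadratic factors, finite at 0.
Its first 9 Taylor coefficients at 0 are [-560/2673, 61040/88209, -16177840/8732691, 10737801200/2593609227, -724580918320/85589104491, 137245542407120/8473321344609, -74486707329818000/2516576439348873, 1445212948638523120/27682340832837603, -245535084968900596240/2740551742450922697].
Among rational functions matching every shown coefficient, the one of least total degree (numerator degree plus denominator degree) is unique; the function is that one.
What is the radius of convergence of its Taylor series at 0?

The radius of convergence is -2/3 + (1/6)*sqrt(70).

No rational of total degree below 7 reproduces all 9 coefficients; solving the [0/7] Pade equations on them gives f(ε) = 10/(9*(ε + 11/7)*(ε**2 - 4*ε/3 - 3/2)**3), whose expansion matches every shown term.
Denominator factor (ε**2 - 4*ε/3 - 3/2)^3: discriminant 70/9, real irrational roots 2/3 + (1/6)*sqrt(70) and 2/3 - (1/6)*sqrt(70); poles of order 3, moduli 2/3 + (1/6)*sqrt(70) and -2/3 + (1/6)*sqrt(70).
Denominator factor (ε + 11/7): pole of order 1 at -11/7, modulus 11/7.
The radius of convergence is the smallest modulus among the singular points: -2/3 + (1/6)*sqrt(70).


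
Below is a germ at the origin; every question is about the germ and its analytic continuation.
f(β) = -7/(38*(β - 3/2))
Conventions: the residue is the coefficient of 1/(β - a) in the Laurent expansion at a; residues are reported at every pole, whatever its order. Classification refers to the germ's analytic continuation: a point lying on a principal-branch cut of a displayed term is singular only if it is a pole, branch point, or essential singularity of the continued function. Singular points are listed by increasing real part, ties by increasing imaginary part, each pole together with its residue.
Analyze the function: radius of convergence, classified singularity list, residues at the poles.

Denominator factor (β - 3/2): pole of order 1 at 3/2, modulus 3/2.
The radius of convergence is the smallest modulus among the singular points: 3/2.
At the order-1 pole 3/2 set g(β) = (β - (3/2))*f(β) = -7/38.
Simple pole: residue = g(a) at a = 3/2, which is -7/38.

Radius of convergence at 0: 3/2.
At 3/2: a pole of order 1; residue -7/38.


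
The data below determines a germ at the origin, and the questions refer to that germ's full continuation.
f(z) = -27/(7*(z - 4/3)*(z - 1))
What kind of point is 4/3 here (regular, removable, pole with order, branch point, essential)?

The denominator factor z - 4/3 vanishes at 4/3 and appears to the power 1; the numerator there equals -27/7, nonzero, and no other factor vanishes.
Hence a pole whose order is the multiplicity, 1.

The point is a pole of order 1.


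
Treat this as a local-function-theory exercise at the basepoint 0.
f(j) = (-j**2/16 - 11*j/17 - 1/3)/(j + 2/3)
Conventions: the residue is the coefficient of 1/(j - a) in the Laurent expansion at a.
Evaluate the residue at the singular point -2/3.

The residue is 43/612.

At the order-1 pole -2/3 set g(j) = (j - (-2/3))*f(j) = -j**2/16 - 11*j/17 - 1/3.
Simple pole: residue = g(a) at a = -2/3, which is 43/612.


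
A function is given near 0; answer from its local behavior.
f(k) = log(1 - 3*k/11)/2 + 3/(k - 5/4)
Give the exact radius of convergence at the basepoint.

The radius of convergence is 5/4.

Denominator factor (k - 5/4): pole of order 1 at 5/4, modulus 5/4.
Branch term (1/2)*log(1 - k/(11/3)): its argument vanishes at k = 11/3, a logarithmic branch point, modulus 11/3.
The radius of convergence is the smallest modulus among the singular points: 5/4.


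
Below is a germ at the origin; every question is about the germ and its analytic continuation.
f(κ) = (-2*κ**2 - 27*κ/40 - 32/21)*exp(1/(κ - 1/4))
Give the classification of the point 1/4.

The exponent 1/(κ - (1/4)) has a pole at 1/4, so exp(1/(κ - (1/4))) takes every nonzero value near it: an essential singularity (not a pole of any order).

The point is an essential singularity.


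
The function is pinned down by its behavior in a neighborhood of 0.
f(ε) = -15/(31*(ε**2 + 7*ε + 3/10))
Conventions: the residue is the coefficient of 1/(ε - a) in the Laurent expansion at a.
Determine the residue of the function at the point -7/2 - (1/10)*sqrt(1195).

The factor ε**2 + 7*ε + 3/10 splits as (ε - a)(ε - a') with a = -7/2 - (1/10)*sqrt(1195), a' = -7/2 + (1/10)*sqrt(1195). At the order-1 pole a set g(ε) = (ε - a)*f(ε) = [-15/31] / (ε - a').
Simple pole: residue = g(a) at a = -7/2 - (1/10)*sqrt(1195), which is (15/7409)*sqrt(1195).

The residue is (15/7409)*sqrt(1195).


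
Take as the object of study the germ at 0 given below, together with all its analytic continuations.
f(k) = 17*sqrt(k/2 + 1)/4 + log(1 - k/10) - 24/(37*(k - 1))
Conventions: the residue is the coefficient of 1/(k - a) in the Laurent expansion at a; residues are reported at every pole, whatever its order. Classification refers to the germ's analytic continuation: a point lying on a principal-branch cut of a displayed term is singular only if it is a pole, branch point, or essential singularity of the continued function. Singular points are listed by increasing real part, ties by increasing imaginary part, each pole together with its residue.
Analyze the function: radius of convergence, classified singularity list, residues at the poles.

Radius of convergence at 0: 1.
At -2: an algebraic (square-root) branch point.
At 1: a pole of order 1; residue -24/37.
At 10: a logarithmic branch point.

Denominator factor (k - 1): pole of order 1 at 1, modulus 1.
Branch term (1)*log(1 - k/(10)): its argument vanishes at k = 10, a logarithmic branch point, modulus 10.
Branch term (17/4)*sqrt(1 - k/(-2)): its argument vanishes at k = -2, a square-root branch point, modulus 2.
The radius of convergence is the smallest modulus among the singular points: 1.
The branch terms are analytic at 1 and contribute nothing to the residue; only the rational part matters.
At the order-1 pole 1 set g(k) = (k - (1))*(rational part) = -24/37.
Simple pole: residue = g(a) at a = 1, which is -24/37.
List the singular points by increasing real part (a conjugate pair: the negative imaginary part first).


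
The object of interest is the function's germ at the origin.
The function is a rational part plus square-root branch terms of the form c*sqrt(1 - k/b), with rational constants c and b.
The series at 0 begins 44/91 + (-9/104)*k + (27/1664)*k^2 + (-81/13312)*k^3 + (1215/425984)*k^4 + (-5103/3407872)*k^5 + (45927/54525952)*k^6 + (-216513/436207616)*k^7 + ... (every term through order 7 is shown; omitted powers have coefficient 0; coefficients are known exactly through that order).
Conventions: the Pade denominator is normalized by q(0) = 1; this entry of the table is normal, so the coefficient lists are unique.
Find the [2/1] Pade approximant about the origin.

Taylor coefficients needed (read off): a_0 = 44/91, a_1 = -9/104, a_2 = 27/1664, a_3 = -81/13312.
Write the denominator as Q(k) = 1 + q1*k. Requiring Q*f - P = O(k^4) with deg P <= 2 kills the coefficients of k^3..k^3 in Q*f:
  k^3: a_3 + q1*a_2 = 0, i.e. -81/13312 + (27/1664)*q1 = 0.
Solving this linear system: q1 = 3/8.
The numerator is Q*f truncated at degree 2: P0 = a_0 = 44/91; P1 = a_1 + q1*a_0 = 69/728; P2 = a_2 + q1*a_1 = -27/1664.

The Pade approximant has numerator coefficients [44/91, 69/728, -27/1664]; denominator coefficients [1, 3/8].


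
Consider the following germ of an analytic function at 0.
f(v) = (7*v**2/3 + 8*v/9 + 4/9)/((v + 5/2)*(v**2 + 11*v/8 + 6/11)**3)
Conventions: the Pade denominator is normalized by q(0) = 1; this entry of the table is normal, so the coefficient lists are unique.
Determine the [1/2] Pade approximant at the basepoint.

The Pade approximant has numerator coefficients [1331/1215, -1061921047/6996475440]; denominator coefficients [1, 20960449/3599010, 736132019/76778880].

Taylor coefficients needed (expand at 0): a_0 = 1331/1215, a_1 = -70543/10800, a_2 = 321198251/11664000, a_3 = -820936939163/8398080000.
Write the denominator as Q(v) = 1 + q1*v + q2*v^2. Requiring Q*f - P = O(v^4) with deg P <= 1 kills the coefficients of v^2..v^3 in Q*f:
  v^2: a_2 + q1*a_1 + q2*a_0 = 0, i.e. 321198251/11664000 + (-70543/10800)*q1 + (1331/1215)*q2 = 0.
  v^3: a_3 + q1*a_2 + q2*a_1 = 0, i.e. -820936939163/8398080000 + (321198251/11664000)*q1 + (-70543/10800)*q2 = 0.
Solving this linear system: q1 = 20960449/3599010, q2 = 736132019/76778880.
The numerator is Q*f truncated at degree 1: P0 = a_0 = 1331/1215; P1 = a_1 + q1*a_0 = -1061921047/6996475440.


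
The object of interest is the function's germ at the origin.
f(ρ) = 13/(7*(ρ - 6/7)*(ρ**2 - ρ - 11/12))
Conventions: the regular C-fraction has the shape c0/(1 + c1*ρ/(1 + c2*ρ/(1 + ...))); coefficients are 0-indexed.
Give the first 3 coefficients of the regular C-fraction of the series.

The regular C-fraction coefficients are [26/11, -5/66, -156/5].

Taylor coefficients (expand at 0): a_0 = 26/11, a_1 = 65/363, a_2 = 134173/23958.
c0 = a_0 = 26/11. Peel one level at a time: if S = 1 + c*ρ/S' with S'(0) = 1, then c is the ρ-coefficient of S and S' = c*ρ/(S - 1).
S_1 = c0/f = 1 + (-5/66)*ρ + (-26/11)*ρ^2 + ...; c1 = -5/66.
S_2 = c1*ρ/(S_1 - 1) = 1 + (-156/5)*ρ + ...; c2 = -156/5.


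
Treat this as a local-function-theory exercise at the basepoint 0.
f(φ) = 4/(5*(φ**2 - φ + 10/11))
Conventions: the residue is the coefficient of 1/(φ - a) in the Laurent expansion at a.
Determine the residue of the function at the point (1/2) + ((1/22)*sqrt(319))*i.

The factor φ**2 - φ + 10/11 splits as (φ - a)(φ - a') with a = (1/2) + ((1/22)*sqrt(319))*i, a' = (1/2) - ((1/22)*sqrt(319))*i. At the order-1 pole a set g(φ) = (φ - a)*f(φ) = [4/5] / (φ - a').
Simple pole: residue = g(a) at a = (1/2) + ((1/22)*sqrt(319))*i, which is -((4/145)*sqrt(319))*i.

The residue is -((4/145)*sqrt(319))*i.


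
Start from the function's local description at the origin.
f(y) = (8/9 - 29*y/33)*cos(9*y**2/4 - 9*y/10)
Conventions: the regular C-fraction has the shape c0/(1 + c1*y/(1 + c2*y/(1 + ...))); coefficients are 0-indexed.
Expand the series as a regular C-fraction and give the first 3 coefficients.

The regular C-fraction coefficients are [8/9, 87/88, -89211/63800].

Taylor coefficients (expand at 0): a_0 = 8/9, a_1 = -29/33, a_2 = -9/25.
c0 = a_0 = 8/9. Peel one level at a time: if S = 1 + c*y/S' with S'(0) = 1, then c is the y-coefficient of S and S' = c*y/(S - 1).
S_1 = c0/f = 1 + (87/88)*y + (267633/193600)*y^2 + ...; c1 = 87/88.
S_2 = c1*y/(S_1 - 1) = 1 + (-89211/63800)*y + ...; c2 = -89211/63800.


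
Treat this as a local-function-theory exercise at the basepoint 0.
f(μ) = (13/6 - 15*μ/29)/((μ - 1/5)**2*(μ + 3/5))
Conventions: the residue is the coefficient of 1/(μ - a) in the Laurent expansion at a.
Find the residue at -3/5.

At the order-1 pole -3/5 set g(μ) = (μ - (-3/5))*f(μ) = (13/6 - 15*μ/29)/(μ - 1/5)**2.
Simple pole: residue = g(a) at a = -3/5, which is 10775/2784.

The residue is 10775/2784.


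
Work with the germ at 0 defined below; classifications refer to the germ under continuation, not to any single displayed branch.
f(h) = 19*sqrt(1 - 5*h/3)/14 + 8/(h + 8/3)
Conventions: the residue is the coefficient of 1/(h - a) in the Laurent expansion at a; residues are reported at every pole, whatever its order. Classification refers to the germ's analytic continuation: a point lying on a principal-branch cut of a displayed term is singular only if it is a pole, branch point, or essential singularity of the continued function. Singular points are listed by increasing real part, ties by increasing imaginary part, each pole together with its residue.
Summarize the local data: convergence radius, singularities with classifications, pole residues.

Radius of convergence at 0: 3/5.
At -8/3: a pole of order 1; residue 8.
At 3/5: an algebraic (square-root) branch point.

Denominator factor (h + 8/3): pole of order 1 at -8/3, modulus 8/3.
Branch term (19/14)*sqrt(1 - h/(3/5)): its argument vanishes at h = 3/5, a square-root branch point, modulus 3/5.
The radius of convergence is the smallest modulus among the singular points: 3/5.
The branch term is analytic at -8/3 and contributes nothing to the residue; only the rational part matters.
At the order-1 pole -8/3 set g(h) = (h - (-8/3))*(rational part) = 8.
Simple pole: residue = g(a) at a = -8/3, which is 8.
List the singular points by increasing real part (a conjugate pair: the negative imaginary part first).


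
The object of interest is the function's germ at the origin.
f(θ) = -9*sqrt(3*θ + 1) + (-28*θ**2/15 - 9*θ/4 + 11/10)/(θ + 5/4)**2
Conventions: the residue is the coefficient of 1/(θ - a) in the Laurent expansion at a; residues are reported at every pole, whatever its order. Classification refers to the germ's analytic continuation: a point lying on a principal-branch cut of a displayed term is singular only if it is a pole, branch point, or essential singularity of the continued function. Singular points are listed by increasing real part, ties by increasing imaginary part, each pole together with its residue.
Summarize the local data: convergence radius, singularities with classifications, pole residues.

Denominator factor (θ + 5/4)^2: pole of order 2 at -5/4, modulus 5/4.
Branch term (-9)*sqrt(1 - θ/(-1/3)): its argument vanishes at θ = -1/3, a square-root branch point, modulus 1/3.
The radius of convergence is the smallest modulus among the singular points: 1/3.
The branch term is analytic at -5/4 and contributes nothing to the residue; only the rational part matters.
At the order-2 pole -5/4 set g(θ) = (θ - (-5/4))^2*(rational part) = -28*θ**2/15 - 9*θ/4 + 11/10.
Order-2 pole: residue = g'(a); g'(-5/4) = 29/12, so the residue is 29/12.
List the singular points by increasing real part (a conjugate pair: the negative imaginary part first).

Radius of convergence at 0: 1/3.
At -5/4: a pole of order 2; residue 29/12.
At -1/3: an algebraic (square-root) branch point.
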